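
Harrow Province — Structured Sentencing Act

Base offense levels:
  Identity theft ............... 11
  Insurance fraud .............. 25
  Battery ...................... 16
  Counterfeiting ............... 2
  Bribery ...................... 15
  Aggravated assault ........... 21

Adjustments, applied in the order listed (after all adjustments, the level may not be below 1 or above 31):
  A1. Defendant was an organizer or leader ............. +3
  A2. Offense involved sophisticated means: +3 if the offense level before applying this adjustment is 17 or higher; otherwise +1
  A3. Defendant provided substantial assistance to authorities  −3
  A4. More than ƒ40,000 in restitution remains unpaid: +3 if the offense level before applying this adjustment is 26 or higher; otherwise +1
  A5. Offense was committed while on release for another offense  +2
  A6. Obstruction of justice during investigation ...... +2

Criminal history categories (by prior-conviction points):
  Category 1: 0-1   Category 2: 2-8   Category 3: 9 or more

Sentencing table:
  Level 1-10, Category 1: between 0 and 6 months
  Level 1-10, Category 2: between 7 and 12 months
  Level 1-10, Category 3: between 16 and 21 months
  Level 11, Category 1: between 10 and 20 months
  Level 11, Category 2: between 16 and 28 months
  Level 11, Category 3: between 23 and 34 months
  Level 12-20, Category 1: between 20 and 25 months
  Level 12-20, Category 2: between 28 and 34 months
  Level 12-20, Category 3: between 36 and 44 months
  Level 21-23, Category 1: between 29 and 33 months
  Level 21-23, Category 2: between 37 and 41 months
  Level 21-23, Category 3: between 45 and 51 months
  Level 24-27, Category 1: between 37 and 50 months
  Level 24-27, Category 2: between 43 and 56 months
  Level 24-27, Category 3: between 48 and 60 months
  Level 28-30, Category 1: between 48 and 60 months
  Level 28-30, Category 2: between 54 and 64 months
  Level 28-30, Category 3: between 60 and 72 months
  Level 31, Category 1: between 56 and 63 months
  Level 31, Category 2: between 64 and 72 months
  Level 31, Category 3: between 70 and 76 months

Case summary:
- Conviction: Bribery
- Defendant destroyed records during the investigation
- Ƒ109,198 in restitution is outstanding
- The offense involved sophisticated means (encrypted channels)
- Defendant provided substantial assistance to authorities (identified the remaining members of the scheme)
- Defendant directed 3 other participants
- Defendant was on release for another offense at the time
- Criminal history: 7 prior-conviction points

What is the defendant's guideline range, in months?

37-41 months

Base offense level for bribery: 15.
A1 applies: 15 + 3 = 18.
A2 applies (level before this adjustment is 18 ≥ 17, so +3): 18 + 3 = 21.
A3 applies: 21 − 3 = 18.
A4 applies (level before this adjustment is 18 < 26, so +1): 18 + 1 = 19.
A5 applies: 19 + 2 = 21.
A6 applies: 21 + 2 = 23.
Final offense level: 23.
Criminal history: 7 prior points → Category 2 (2-8).
Level 23 falls in the 21-23 band.
Grid: Level 21-23 × Category 2 = 37-41 months.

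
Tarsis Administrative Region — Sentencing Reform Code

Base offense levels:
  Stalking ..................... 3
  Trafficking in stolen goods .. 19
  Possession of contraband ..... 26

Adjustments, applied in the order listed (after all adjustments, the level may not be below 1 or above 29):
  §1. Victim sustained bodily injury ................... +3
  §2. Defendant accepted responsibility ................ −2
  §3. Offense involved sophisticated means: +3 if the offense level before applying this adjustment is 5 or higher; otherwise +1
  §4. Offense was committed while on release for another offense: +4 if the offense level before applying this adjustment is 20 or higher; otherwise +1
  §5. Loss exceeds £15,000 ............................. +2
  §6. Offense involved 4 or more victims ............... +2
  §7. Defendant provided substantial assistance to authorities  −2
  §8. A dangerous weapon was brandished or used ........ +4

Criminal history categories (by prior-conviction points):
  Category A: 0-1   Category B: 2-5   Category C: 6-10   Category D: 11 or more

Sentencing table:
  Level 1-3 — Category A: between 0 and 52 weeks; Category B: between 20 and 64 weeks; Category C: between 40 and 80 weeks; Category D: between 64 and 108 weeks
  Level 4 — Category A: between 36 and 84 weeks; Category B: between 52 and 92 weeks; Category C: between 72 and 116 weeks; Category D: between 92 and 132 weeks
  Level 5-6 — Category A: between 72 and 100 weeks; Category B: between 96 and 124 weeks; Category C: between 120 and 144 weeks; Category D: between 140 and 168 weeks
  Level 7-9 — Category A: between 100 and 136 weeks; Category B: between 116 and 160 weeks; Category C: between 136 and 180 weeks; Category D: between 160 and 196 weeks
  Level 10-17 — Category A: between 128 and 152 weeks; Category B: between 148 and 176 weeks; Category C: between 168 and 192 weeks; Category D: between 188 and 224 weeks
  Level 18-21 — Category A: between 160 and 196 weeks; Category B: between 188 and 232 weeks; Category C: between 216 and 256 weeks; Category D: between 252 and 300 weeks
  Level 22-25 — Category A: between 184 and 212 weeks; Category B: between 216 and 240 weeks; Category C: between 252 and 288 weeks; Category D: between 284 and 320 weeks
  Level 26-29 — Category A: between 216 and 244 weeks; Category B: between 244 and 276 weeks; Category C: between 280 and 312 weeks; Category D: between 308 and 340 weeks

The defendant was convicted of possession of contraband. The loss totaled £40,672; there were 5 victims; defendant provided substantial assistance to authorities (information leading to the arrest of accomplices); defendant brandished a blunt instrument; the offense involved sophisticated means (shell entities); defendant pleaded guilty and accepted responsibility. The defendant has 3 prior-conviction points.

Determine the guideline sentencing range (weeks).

244-276 weeks

Base offense level for possession of contraband: 26.
§1 does not apply.
§2 applies: 26 − 2 = 24.
§3 applies (level before this adjustment is 24 ≥ 5, so +3): 24 + 3 = 27.
§4 does not apply.
§5 applies: 27 + 2 = 29.
§6 applies: 29 + 2 = 31.
§7 applies: 31 − 2 = 29.
§8 applies: 29 + 4 = 33.
Level 33 exceeds the maximum of 29; capped at 29.
Final offense level: 29.
Criminal history: 3 prior points → Category B (2-5).
Level 29 falls in the 26-29 band.
Grid: Level 26-29 × Category B = 244-276 weeks.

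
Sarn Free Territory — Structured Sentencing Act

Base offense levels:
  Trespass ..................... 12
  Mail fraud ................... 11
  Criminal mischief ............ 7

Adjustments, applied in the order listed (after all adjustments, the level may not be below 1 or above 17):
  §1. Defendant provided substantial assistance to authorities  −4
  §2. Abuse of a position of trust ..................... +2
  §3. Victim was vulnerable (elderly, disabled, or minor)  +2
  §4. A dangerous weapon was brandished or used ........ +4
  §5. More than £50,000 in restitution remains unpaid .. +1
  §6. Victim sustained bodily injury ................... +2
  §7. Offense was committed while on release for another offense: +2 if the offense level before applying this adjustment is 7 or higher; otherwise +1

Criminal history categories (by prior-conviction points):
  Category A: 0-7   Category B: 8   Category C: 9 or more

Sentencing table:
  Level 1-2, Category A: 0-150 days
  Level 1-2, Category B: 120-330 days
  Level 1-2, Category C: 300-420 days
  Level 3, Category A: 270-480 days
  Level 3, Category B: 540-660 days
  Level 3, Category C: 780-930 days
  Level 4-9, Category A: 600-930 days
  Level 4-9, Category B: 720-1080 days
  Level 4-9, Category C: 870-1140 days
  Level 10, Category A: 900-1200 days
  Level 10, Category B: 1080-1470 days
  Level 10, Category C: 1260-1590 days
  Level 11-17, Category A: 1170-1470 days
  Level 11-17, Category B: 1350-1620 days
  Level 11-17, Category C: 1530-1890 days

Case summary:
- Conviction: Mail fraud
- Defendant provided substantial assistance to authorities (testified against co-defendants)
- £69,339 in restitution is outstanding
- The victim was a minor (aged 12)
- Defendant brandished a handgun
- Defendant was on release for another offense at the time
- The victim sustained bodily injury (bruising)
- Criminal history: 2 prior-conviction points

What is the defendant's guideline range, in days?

Base offense level for mail fraud: 11.
§1 applies: 11 − 4 = 7.
§2 does not apply.
§3 applies: 7 + 2 = 9.
§4 applies: 9 + 4 = 13.
§5 applies: 13 + 1 = 14.
§6 applies: 14 + 2 = 16.
§7 applies (level before this adjustment is 16 ≥ 7, so +2): 16 + 2 = 18.
Level 18 exceeds the maximum of 17; capped at 17.
Final offense level: 17.
Criminal history: 2 prior points → Category A (0-7).
Level 17 falls in the 11-17 band.
Grid: Level 11-17 × Category A = 1170-1470 days.

1170-1470 days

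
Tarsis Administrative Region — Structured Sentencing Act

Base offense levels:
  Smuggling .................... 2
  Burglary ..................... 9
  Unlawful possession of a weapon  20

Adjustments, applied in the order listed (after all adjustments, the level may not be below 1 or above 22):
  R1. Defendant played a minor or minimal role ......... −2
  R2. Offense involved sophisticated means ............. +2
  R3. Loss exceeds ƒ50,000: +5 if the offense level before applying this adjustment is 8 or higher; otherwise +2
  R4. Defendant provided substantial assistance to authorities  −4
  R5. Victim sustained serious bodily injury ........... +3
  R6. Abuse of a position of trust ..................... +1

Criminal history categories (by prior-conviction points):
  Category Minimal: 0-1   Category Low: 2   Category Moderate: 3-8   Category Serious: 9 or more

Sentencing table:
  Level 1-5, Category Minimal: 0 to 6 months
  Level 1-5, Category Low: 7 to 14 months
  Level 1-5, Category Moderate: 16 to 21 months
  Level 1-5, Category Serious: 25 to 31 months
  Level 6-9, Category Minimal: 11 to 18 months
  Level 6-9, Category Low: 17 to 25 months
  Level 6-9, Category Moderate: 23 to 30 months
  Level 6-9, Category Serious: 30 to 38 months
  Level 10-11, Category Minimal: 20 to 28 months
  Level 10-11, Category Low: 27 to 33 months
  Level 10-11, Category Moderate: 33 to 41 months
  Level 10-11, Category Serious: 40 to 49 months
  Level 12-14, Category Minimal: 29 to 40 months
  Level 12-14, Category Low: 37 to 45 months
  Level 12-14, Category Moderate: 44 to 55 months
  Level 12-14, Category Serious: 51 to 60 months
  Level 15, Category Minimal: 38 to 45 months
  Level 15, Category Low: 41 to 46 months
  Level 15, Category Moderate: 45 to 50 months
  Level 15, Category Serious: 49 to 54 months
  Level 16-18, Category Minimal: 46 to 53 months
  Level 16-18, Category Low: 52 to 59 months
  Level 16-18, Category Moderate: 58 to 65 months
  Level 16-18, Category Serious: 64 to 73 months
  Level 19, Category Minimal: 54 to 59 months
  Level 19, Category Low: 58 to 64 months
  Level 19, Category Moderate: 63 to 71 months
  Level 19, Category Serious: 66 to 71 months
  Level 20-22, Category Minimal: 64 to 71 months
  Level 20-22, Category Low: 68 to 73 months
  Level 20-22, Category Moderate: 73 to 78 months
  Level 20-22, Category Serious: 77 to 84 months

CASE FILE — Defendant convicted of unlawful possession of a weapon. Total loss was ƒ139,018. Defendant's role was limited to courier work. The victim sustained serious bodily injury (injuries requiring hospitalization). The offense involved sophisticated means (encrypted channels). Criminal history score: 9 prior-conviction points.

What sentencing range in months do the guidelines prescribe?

Base offense level for unlawful possession of a weapon: 20.
R1 applies: 20 − 2 = 18.
R2 applies: 18 + 2 = 20.
R3 applies (level before this adjustment is 20 ≥ 8, so +5): 20 + 5 = 25.
R4 does not apply.
R5 applies: 25 + 3 = 28.
R6 does not apply.
Level 28 exceeds the maximum of 22; capped at 22.
Final offense level: 22.
Criminal history: 9 prior points → Category Serious (9+).
Level 22 falls in the 20-22 band.
Grid: Level 20-22 × Category Serious = 77-84 months.

77-84 months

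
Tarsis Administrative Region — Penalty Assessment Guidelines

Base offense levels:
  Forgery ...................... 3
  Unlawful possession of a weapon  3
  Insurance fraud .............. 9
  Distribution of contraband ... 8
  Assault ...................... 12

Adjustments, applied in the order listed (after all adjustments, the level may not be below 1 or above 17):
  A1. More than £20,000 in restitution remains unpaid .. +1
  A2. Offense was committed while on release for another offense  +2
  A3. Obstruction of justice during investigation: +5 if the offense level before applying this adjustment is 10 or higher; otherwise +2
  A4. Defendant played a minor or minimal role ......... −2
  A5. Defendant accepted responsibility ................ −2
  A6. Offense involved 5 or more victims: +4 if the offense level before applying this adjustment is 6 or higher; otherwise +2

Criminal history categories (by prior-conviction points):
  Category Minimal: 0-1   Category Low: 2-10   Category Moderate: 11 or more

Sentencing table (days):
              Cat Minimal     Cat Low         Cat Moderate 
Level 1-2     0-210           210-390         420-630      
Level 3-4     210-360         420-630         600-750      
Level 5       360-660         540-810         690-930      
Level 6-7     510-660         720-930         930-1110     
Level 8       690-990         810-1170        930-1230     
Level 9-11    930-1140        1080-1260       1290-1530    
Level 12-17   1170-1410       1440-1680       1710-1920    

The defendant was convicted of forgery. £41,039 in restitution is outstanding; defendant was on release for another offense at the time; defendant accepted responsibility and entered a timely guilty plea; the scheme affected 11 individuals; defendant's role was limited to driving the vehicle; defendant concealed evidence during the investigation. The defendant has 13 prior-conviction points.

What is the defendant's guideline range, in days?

930-1110 days

Base offense level for forgery: 3.
A1 applies: 3 + 1 = 4.
A2 applies: 4 + 2 = 6.
A3 applies (level before this adjustment is 6 < 10, so +2): 6 + 2 = 8.
A4 applies: 8 − 2 = 6.
A5 applies: 6 − 2 = 4.
A6 applies (level before this adjustment is 4 < 6, so +2): 4 + 2 = 6.
Final offense level: 6.
Criminal history: 13 prior points → Category Moderate (11+).
Level 6 falls in the 6-7 band.
Grid: Level 6-7 × Category Moderate = 930-1110 days.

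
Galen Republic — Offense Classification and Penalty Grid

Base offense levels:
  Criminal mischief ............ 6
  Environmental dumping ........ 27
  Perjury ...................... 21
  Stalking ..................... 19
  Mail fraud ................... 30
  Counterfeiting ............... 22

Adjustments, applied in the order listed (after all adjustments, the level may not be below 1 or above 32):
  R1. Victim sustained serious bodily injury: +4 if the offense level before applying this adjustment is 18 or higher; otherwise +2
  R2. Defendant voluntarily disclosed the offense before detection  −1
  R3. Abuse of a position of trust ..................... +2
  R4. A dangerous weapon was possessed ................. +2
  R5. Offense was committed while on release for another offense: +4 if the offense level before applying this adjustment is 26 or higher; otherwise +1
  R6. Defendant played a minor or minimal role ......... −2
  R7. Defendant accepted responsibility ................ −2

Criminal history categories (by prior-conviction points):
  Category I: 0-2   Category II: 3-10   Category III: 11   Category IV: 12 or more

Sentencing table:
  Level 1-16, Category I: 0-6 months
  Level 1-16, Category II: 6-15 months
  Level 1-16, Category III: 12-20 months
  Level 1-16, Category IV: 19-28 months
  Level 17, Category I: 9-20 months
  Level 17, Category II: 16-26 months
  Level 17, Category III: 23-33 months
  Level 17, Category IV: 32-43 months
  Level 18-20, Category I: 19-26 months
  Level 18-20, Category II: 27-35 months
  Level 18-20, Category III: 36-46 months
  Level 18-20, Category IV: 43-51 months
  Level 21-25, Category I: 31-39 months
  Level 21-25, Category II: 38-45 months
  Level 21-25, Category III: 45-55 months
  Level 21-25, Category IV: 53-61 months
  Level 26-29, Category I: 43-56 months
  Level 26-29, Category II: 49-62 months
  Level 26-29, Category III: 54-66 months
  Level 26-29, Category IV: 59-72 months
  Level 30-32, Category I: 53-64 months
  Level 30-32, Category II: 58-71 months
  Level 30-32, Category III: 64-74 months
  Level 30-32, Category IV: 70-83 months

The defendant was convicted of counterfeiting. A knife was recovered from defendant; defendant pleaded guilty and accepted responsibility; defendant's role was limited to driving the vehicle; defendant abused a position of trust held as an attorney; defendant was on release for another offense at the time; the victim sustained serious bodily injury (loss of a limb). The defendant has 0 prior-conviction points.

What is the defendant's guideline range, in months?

53-64 months

Base offense level for counterfeiting: 22.
R1 applies (level before this adjustment is 22 ≥ 18, so +4): 22 + 4 = 26.
R3 applies: 26 + 2 = 28.
R4 applies: 28 + 2 = 30.
R5 applies (level before this adjustment is 30 ≥ 26, so +4): 30 + 4 = 34.
R6 applies: 34 − 2 = 32.
R7 applies: 32 − 2 = 30.
Final offense level: 30.
Criminal history: 0 prior points → Category I (0-2).
Level 30 falls in the 30-32 band.
Grid: Level 30-32 × Category I = 53-64 months.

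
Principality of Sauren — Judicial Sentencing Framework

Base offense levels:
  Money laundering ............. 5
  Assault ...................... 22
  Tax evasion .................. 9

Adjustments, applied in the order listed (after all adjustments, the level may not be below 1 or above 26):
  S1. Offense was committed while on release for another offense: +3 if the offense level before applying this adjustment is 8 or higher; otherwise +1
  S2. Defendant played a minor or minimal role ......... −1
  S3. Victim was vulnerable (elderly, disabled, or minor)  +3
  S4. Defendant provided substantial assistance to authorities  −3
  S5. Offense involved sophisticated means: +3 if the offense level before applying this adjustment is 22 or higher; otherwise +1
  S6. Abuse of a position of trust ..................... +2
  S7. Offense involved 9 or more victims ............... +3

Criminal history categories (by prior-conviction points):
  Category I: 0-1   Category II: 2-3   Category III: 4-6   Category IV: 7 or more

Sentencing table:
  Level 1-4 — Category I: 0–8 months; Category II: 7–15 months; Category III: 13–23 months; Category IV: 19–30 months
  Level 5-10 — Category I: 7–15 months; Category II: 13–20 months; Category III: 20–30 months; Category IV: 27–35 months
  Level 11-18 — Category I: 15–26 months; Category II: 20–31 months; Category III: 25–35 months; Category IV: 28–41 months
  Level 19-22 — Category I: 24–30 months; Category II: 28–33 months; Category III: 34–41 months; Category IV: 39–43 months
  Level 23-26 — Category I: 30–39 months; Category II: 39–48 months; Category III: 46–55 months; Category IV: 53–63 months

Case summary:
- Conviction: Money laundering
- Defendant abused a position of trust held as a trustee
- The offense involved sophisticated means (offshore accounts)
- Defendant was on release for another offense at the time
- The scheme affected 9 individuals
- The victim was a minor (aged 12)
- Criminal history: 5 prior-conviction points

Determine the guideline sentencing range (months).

25-35 months

Base offense level for money laundering: 5.
S1 applies (level before this adjustment is 5 < 8, so +1): 5 + 1 = 6.
S2 does not apply.
S3 applies: 6 + 3 = 9.
S4 does not apply.
S5 applies (level before this adjustment is 9 < 22, so +1): 9 + 1 = 10.
S6 applies: 10 + 2 = 12.
S7 applies: 12 + 3 = 15.
Final offense level: 15.
Criminal history: 5 prior points → Category III (4-6).
Level 15 falls in the 11-18 band.
Grid: Level 11-18 × Category III = 25-35 months.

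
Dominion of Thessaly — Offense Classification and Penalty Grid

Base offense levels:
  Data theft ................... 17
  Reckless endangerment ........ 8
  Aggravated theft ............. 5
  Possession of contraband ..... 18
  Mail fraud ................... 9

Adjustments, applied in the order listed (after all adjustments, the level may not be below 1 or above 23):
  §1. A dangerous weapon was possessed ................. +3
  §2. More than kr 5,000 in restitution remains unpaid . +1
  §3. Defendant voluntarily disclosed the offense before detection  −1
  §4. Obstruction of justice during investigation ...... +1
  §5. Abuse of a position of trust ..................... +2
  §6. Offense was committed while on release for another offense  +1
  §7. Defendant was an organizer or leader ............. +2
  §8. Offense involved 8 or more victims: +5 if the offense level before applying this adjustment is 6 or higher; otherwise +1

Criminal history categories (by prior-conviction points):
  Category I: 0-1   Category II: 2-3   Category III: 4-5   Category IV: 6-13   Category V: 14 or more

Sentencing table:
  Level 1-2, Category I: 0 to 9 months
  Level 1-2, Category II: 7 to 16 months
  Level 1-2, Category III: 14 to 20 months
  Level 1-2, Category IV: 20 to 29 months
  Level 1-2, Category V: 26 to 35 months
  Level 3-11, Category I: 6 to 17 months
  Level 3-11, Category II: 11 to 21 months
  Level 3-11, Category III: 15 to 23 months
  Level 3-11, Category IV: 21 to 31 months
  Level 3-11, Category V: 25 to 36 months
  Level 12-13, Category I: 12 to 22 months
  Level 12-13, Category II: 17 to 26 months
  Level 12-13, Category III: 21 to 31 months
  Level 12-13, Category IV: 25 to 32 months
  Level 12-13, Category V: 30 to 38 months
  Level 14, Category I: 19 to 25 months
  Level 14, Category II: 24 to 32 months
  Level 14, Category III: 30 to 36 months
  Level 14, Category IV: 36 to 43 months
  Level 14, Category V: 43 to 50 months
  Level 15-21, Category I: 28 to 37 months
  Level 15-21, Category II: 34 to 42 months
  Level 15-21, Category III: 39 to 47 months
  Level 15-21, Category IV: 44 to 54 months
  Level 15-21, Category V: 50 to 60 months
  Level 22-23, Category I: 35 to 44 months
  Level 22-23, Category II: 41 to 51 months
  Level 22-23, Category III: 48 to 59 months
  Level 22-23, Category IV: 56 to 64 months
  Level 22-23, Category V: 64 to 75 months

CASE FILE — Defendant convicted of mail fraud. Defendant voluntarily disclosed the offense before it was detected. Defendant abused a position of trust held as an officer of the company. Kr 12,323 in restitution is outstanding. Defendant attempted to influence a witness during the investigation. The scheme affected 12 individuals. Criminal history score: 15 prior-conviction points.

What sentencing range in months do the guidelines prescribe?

Base offense level for mail fraud: 9.
§2 applies: 9 + 1 = 10.
§3 applies: 10 − 1 = 9.
§4 applies: 9 + 1 = 10.
§5 applies: 10 + 2 = 12.
§8 applies (level before this adjustment is 12 ≥ 6, so +5): 12 + 5 = 17.
Final offense level: 17.
Criminal history: 15 prior points → Category V (14+).
Level 17 falls in the 15-21 band.
Grid: Level 15-21 × Category V = 50-60 months.

50-60 months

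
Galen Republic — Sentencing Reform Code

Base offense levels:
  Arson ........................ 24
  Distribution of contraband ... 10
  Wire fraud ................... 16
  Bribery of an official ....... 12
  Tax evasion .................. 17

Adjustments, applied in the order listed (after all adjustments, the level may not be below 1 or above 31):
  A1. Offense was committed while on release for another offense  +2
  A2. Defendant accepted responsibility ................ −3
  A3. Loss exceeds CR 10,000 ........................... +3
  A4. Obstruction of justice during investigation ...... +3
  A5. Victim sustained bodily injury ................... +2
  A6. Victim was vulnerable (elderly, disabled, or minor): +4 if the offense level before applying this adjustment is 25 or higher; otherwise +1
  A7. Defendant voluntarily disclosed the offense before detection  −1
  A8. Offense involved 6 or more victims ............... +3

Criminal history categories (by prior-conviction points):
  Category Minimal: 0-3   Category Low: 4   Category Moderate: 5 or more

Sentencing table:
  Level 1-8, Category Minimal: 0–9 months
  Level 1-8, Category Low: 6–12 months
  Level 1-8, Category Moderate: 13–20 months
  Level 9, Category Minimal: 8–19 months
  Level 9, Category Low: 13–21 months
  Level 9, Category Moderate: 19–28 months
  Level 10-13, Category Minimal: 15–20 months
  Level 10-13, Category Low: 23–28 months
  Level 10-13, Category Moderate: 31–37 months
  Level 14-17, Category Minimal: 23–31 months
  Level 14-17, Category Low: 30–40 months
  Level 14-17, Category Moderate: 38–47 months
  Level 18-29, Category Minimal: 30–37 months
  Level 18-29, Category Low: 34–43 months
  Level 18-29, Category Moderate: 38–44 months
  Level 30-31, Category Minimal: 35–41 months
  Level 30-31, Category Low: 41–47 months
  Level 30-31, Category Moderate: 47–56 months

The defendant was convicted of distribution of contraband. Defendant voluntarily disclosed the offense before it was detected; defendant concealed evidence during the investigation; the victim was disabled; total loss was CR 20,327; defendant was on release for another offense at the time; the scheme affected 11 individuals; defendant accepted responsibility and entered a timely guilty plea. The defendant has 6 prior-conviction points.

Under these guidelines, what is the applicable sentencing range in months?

38-44 months

Base offense level for distribution of contraband: 10.
A1 applies: 10 + 2 = 12.
A2 applies: 12 − 3 = 9.
A3 applies: 9 + 3 = 12.
A4 applies: 12 + 3 = 15.
A6 applies (level before this adjustment is 15 < 25, so +1): 15 + 1 = 16.
A7 applies: 16 − 1 = 15.
A8 applies: 15 + 3 = 18.
Final offense level: 18.
Criminal history: 6 prior points → Category Moderate (5+).
Level 18 falls in the 18-29 band.
Grid: Level 18-29 × Category Moderate = 38-44 months.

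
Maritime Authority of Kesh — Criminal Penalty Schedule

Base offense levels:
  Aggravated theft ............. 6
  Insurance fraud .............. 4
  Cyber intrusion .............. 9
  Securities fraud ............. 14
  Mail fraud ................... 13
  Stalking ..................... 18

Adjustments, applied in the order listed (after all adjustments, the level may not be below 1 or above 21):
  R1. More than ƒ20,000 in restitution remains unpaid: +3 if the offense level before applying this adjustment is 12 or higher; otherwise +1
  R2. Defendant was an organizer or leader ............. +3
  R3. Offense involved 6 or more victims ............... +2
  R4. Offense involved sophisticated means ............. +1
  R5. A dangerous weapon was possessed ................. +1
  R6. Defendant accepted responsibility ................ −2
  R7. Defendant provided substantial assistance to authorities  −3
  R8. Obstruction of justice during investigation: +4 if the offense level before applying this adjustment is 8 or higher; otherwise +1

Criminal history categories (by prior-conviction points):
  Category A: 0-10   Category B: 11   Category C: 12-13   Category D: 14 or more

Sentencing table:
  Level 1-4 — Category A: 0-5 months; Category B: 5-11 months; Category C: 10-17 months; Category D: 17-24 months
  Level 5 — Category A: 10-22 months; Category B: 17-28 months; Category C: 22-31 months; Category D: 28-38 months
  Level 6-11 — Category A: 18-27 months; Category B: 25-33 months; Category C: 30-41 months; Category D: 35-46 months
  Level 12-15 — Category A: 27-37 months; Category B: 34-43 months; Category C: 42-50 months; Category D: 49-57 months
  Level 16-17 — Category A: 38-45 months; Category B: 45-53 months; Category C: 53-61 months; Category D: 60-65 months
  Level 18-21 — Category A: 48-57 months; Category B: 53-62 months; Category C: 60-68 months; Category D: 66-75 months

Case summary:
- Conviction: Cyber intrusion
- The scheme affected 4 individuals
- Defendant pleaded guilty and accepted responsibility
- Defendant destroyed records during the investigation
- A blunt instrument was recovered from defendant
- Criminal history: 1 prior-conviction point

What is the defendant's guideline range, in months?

27-37 months

Base offense level for cyber intrusion: 9.
R3 does not apply.
R5 applies: 9 + 1 = 10.
R6 applies: 10 − 2 = 8.
R8 applies (level before this adjustment is 8 ≥ 8, so +4): 8 + 4 = 12.
Final offense level: 12.
Criminal history: 1 prior point → Category A (0-10).
Level 12 falls in the 12-15 band.
Grid: Level 12-15 × Category A = 27-37 months.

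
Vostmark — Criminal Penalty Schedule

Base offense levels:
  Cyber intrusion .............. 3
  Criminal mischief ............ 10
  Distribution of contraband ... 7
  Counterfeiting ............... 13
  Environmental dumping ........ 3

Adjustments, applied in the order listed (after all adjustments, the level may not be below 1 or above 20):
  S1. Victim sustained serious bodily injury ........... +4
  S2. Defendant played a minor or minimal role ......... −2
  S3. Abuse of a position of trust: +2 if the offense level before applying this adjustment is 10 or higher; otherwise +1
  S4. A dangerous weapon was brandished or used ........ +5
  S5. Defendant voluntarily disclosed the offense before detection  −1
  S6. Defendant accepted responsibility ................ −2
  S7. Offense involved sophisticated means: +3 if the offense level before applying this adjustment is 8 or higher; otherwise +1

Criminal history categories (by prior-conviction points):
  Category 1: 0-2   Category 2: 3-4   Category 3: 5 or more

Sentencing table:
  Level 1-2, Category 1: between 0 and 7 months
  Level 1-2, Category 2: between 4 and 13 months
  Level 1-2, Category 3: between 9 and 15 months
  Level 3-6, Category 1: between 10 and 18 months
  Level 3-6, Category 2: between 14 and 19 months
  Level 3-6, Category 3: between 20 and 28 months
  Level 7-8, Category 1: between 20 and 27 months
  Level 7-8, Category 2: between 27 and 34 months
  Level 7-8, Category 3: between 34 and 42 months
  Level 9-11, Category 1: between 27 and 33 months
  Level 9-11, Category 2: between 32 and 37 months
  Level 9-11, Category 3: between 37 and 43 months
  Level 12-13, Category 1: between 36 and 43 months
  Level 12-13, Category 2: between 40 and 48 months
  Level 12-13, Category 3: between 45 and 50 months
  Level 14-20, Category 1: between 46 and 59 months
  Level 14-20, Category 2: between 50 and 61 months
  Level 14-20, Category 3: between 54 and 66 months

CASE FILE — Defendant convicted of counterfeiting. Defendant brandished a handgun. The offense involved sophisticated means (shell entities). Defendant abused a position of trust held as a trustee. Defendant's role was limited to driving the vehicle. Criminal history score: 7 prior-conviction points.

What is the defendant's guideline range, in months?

54-66 months

Base offense level for counterfeiting: 13.
S1 does not apply.
S2 applies: 13 − 2 = 11.
S3 applies (level before this adjustment is 11 ≥ 10, so +2): 11 + 2 = 13.
S4 applies: 13 + 5 = 18.
S7 applies (level before this adjustment is 18 ≥ 8, so +3): 18 + 3 = 21.
Level 21 exceeds the maximum of 20; capped at 20.
Final offense level: 20.
Criminal history: 7 prior points → Category 3 (5+).
Level 20 falls in the 14-20 band.
Grid: Level 14-20 × Category 3 = 54-66 months.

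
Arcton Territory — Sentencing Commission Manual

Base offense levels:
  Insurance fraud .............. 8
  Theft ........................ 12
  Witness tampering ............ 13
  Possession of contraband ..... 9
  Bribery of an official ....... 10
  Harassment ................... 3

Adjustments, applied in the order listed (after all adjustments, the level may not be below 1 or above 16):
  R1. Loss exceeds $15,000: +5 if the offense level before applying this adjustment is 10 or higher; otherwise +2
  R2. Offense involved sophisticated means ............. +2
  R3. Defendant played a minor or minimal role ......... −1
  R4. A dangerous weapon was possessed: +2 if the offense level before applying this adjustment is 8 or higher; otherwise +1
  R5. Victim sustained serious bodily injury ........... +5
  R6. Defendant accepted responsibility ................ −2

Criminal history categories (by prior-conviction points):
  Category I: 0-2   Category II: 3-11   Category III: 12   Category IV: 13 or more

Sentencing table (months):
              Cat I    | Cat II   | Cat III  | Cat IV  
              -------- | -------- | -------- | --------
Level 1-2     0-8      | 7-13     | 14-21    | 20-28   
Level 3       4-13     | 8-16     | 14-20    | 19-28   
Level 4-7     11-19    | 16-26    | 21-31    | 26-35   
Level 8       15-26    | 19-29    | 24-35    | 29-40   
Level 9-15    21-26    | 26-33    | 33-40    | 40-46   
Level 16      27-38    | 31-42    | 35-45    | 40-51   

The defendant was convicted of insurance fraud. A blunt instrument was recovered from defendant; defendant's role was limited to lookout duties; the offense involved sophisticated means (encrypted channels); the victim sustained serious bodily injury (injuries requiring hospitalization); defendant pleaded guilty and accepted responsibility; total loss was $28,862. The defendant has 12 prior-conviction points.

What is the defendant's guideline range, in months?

Base offense level for insurance fraud: 8.
R1 applies (level before this adjustment is 8 < 10, so +2): 8 + 2 = 10.
R2 applies: 10 + 2 = 12.
R3 applies: 12 − 1 = 11.
R4 applies (level before this adjustment is 11 ≥ 8, so +2): 11 + 2 = 13.
R5 applies: 13 + 5 = 18.
R6 applies: 18 − 2 = 16.
Final offense level: 16.
Criminal history: 12 prior points → Category III (12).
Level 16 falls in the 16 band.
Grid: Level 16 × Category III = 35-45 months.

35-45 months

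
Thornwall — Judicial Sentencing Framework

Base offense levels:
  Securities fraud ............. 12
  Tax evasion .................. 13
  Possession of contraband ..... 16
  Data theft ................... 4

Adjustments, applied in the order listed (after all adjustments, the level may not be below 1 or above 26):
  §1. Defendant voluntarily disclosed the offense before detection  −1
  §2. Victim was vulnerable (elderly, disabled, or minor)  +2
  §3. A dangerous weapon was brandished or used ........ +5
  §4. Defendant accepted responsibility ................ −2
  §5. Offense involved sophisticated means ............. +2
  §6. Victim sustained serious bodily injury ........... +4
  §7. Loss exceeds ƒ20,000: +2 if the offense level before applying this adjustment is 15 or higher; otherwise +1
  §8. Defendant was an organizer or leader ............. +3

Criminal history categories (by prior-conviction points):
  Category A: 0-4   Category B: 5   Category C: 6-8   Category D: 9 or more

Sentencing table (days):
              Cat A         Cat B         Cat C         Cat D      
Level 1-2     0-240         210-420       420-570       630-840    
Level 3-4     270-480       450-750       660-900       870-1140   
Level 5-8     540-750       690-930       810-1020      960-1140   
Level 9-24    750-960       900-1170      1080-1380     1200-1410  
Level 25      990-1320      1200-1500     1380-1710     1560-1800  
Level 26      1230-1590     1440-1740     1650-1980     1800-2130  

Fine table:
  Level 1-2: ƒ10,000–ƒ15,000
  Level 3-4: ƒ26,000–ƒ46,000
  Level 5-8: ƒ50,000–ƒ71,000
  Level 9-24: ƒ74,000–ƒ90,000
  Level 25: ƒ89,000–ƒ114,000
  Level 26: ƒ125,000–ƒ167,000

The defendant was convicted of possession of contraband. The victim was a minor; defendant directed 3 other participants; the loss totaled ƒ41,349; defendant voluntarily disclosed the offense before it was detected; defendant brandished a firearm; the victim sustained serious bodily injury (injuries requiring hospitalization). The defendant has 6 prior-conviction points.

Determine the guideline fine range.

Base offense level for possession of contraband: 16.
§1 applies: 16 − 1 = 15.
§2 applies: 15 + 2 = 17.
§3 applies: 17 + 5 = 22.
§5 does not apply.
§6 applies: 22 + 4 = 26.
§7 applies (level before this adjustment is 26 ≥ 15, so +2): 26 + 2 = 28.
§8 applies: 28 + 3 = 31.
Level 31 exceeds the maximum of 26; capped at 26.
Final offense level: 26.
Level 26 falls in the 26 band.
Fine table: Level 26 → ƒ125,000–ƒ167,000.

ƒ125,000–ƒ167,000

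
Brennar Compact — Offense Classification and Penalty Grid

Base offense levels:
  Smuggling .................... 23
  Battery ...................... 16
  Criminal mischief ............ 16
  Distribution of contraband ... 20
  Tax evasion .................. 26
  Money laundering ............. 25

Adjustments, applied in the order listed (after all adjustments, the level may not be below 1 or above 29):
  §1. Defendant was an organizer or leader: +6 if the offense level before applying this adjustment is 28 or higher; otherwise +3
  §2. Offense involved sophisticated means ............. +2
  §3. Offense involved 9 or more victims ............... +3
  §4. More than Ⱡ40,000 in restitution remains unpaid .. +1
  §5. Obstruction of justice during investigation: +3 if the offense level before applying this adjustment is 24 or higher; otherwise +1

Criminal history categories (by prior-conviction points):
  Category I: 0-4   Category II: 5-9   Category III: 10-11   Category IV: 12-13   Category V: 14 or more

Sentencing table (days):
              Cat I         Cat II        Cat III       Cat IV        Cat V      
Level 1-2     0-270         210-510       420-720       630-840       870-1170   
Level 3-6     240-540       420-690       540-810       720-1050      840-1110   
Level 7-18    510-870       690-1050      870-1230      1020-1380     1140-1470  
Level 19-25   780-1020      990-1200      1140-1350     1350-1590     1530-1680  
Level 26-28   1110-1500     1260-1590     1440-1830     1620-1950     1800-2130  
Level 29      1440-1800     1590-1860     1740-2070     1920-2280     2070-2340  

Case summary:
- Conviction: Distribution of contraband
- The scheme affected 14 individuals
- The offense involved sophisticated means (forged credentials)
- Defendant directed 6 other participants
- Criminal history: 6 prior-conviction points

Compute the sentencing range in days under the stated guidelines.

1260-1590 days

Base offense level for distribution of contraband: 20.
§1 applies (level before this adjustment is 20 < 28, so +3): 20 + 3 = 23.
§2 applies: 23 + 2 = 25.
§3 applies: 25 + 3 = 28.
§5 does not apply.
Final offense level: 28.
Criminal history: 6 prior points → Category II (5-9).
Level 28 falls in the 26-28 band.
Grid: Level 26-28 × Category II = 1260-1590 days.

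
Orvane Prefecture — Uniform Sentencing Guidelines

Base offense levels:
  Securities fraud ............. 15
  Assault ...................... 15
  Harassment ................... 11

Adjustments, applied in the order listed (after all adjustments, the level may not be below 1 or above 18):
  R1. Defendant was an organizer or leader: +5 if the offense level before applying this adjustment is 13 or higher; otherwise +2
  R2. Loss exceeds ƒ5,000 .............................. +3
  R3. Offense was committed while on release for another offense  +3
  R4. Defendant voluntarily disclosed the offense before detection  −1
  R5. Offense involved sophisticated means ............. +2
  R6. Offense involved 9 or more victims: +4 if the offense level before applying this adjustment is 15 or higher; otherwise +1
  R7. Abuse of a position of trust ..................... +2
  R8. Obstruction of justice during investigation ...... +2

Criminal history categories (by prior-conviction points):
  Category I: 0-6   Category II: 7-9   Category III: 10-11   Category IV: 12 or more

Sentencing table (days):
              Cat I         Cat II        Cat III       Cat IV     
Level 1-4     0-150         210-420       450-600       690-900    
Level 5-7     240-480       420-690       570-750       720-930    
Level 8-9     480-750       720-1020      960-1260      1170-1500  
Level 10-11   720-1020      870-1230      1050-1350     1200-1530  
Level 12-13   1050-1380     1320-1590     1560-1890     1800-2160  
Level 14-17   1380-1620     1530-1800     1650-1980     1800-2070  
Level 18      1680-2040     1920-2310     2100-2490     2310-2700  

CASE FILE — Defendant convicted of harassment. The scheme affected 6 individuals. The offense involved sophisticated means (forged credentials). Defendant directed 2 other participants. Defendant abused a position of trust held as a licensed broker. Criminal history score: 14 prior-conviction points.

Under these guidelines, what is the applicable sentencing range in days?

Base offense level for harassment: 11.
R1 applies (level before this adjustment is 11 < 13, so +2): 11 + 2 = 13.
R5 applies: 13 + 2 = 15.
R6 does not apply.
R7 applies: 15 + 2 = 17.
Final offense level: 17.
Criminal history: 14 prior points → Category IV (12+).
Level 17 falls in the 14-17 band.
Grid: Level 14-17 × Category IV = 1800-2070 days.

1800-2070 days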